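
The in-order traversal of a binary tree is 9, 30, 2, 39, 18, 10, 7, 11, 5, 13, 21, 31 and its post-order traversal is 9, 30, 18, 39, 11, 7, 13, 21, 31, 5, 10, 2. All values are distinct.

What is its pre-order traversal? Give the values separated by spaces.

The last element of post-order is the root; it splits in-order into left and right subtrees.
Root 2: left subtree has 2 nodes {9, 30}, right has 9 {39, 18, 10, 7, 11, 5, 13, 21, 31}.
  Root 30: left subtree has 1 node {9}, right has 0 { }.
  Root 10: left subtree has 2 nodes {39, 18}, right has 6 {7, 11, 5, 13, 21, 31}.
    Root 39: left subtree has 0 nodes { }, right has 1 {18}.
    Root 5: left subtree has 2 nodes {7, 11}, right has 3 {13, 21, 31}.
      Root 7: left subtree has 0 nodes { }, right has 1 {11}.
      Root 31: left subtree has 2 nodes {13, 21}, right has 0 { }.
        Root 21: left subtree has 1 node {13}, right has 0 { }.

2 30 9 10 39 18 5 7 11 31 21 13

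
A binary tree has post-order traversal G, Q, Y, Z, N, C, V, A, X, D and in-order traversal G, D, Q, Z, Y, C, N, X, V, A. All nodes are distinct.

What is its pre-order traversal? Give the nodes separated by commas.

The last element of post-order is the root; it splits in-order into left and right subtrees.
Root D: left subtree has 1 node {G}, right has 8 {Q, Z, Y, C, N, X, V, A}.
  Root X: left subtree has 5 nodes {Q, Z, Y, C, N}, right has 2 {V, A}.
    Root C: left subtree has 3 nodes {Q, Z, Y}, right has 1 {N}.
      Root Z: left subtree has 1 node {Q}, right has 1 {Y}.
    Root A: left subtree has 1 node {V}, right has 0 { }.

D, G, X, C, Z, Q, Y, N, A, V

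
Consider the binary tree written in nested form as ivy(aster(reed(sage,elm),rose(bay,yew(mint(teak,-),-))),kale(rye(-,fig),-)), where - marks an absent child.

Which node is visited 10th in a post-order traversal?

fig

Post-order visits the left subtree, then the right subtree, then the node.
At ivy: go left to aster.
  At aster: go left to reed.
    At reed: go left to sage.
      sage is a leaf — visit sage.
    At reed: go right to elm.
      elm is a leaf — visit elm.
    Visit reed.
  At aster: go right to rose.
    At rose: go left to bay.
      bay is a leaf — visit bay.
    At rose: go right to yew.
      At yew: go left to mint.
        At mint: go left to teak.
          teak is a leaf — visit teak.
        At mint: no right child.
        Visit mint.
      At yew: no right child.
      Visit yew.
    Visit rose.
  Visit aster.
At ivy: go right to kale.
  At kale: go left to rye.
    At rye: no left child.
    At rye: go right to fig.
      fig is a leaf — visit fig.
    Visit rye.
  At kale: no right child.
  Visit kale.
Visit ivy.
Full post-order sequence: sage, elm, reed, bay, teak, mint, yew, rose, aster, fig, rye, kale, ivy.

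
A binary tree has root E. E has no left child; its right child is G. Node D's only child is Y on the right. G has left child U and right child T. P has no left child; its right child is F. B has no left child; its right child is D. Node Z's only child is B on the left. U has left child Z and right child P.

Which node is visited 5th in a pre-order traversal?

B

Pre-order visits the node, then its left subtree, then its right subtree.
Visit E.
At E: no left child.
At E: go right to G.
  Visit G.
  At G: go left to U.
    Visit U.
    At U: go left to Z.
      Visit Z.
      At Z: go left to B.
        Visit B.
        At B: no left child.
        At B: go right to D.
          Visit D.
          At D: no left child.
          At D: go right to Y.
            Y is a leaf — visit Y.
      At Z: no right child.
    At U: go right to P.
      Visit P.
      At P: no left child.
      At P: go right to F.
        F is a leaf — visit F.
  At G: go right to T.
    T is a leaf — visit T.
Full pre-order sequence: E, G, U, Z, B, D, Y, P, F, T.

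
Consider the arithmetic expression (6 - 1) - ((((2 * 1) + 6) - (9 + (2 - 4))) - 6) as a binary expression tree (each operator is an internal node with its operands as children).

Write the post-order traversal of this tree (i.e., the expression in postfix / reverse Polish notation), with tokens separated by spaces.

6 1 - 2 1 * 6 + 9 2 4 - + - 6 - -

Post-order on an expression tree gives postfix notation: for each operator, emit left operand, right operand, then the operator.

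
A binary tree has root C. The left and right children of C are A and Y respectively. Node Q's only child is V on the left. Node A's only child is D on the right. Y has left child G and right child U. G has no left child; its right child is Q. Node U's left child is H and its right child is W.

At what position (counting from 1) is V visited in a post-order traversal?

3

Post-order visits the left subtree, then the right subtree, then the node.
At C: go left to A.
  At A: no left child.
  At A: go right to D.
    D is a leaf — visit D.
  Visit A.
At C: go right to Y.
  At Y: go left to G.
    At G: no left child.
    At G: go right to Q.
      At Q: go left to V.
        V is a leaf — visit V.
      At Q: no right child.
      Visit Q.
    Visit G.
  At Y: go right to U.
    At U: go left to H.
      H is a leaf — visit H.
    At U: go right to W.
      W is a leaf — visit W.
    Visit U.
  Visit Y.
Visit C.
Full post-order sequence: D, A, V, Q, G, H, W, U, Y, C.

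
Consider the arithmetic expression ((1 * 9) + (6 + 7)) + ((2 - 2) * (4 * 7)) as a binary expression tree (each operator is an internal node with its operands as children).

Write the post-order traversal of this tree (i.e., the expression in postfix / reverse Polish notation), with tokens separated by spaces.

1 9 * 6 7 + + 2 2 - 4 7 * * +

Post-order on an expression tree gives postfix notation: for each operator, emit left operand, right operand, then the operator.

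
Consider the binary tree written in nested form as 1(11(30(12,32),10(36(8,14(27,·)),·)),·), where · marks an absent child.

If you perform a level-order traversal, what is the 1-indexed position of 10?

4

Level-order visits nodes level by level from the root, left to right within each level.
Level 0: 1
Level 1: 11
Level 2: 30, 10
Level 3: 12, 32, 36
Level 4: 8, 14
Level 5: 27
Full level-order sequence: 1, 11, 30, 10, 12, 32, 36, 8, 14, 27.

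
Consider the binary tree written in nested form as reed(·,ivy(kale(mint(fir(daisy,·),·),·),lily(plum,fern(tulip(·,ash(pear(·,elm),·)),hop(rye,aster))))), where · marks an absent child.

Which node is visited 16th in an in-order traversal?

In-order visits the left subtree, then the node, then the right subtree.
At reed: no left child.
Visit reed.
At reed: go right to ivy.
  At ivy: go left to kale.
    At kale: go left to mint.
      At mint: go left to fir.
        At fir: go left to daisy.
          daisy is a leaf — visit daisy.
        Visit fir.
        At fir: no right child.
      Visit mint.
      At mint: no right child.
    Visit kale.
    At kale: no right child.
  Visit ivy.
  At ivy: go right to lily.
    At lily: go left to plum.
      plum is a leaf — visit plum.
    Visit lily.
    At lily: go right to fern.
      At fern: go left to tulip.
        At tulip: no left child.
        Visit tulip.
        At tulip: go right to ash.
          At ash: go left to pear.
            At pear: no left child.
            Visit pear.
            At pear: go right to elm.
              elm is a leaf — visit elm.
          Visit ash.
          At ash: no right child.
      Visit fern.
      At fern: go right to hop.
        At hop: go left to rye.
          rye is a leaf — visit rye.
        Visit hop.
        At hop: go right to aster.
          aster is a leaf — visit aster.
Full in-order sequence: reed, daisy, fir, mint, kale, ivy, plum, lily, tulip, pear, elm, ash, fern, rye, hop, aster.

aster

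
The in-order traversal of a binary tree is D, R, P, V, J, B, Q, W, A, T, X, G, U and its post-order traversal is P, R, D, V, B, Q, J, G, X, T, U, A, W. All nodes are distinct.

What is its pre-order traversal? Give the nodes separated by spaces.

W J V D R P Q B A U T X G

The last element of post-order is the root; it splits in-order into left and right subtrees.
Root W: left subtree has 7 nodes {D, R, P, V, J, B, Q}, right has 5 {A, T, X, G, U}.
  Root J: left subtree has 4 nodes {D, R, P, V}, right has 2 {B, Q}.
    Root V: left subtree has 3 nodes {D, R, P}, right has 0 { }.
      Root D: left subtree has 0 nodes { }, right has 2 {R, P}.
        Root R: left subtree has 0 nodes { }, right has 1 {P}.
    Root Q: left subtree has 1 node {B}, right has 0 { }.
  Root A: left subtree has 0 nodes { }, right has 4 {T, X, G, U}.
    Root U: left subtree has 3 nodes {T, X, G}, right has 0 { }.
      Root T: left subtree has 0 nodes { }, right has 2 {X, G}.
        Root X: left subtree has 0 nodes { }, right has 1 {G}.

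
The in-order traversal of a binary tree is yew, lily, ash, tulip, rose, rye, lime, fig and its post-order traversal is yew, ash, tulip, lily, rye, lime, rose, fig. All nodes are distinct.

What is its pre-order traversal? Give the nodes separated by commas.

The last element of post-order is the root; it splits in-order into left and right subtrees.
Root fig: left subtree has 7 nodes {yew, lily, ash, tulip, rose, rye, lime}, right has 0 { }.
  Root rose: left subtree has 4 nodes {yew, lily, ash, tulip}, right has 2 {rye, lime}.
    Root lily: left subtree has 1 node {yew}, right has 2 {ash, tulip}.
      Root tulip: left subtree has 1 node {ash}, right has 0 { }.
    Root lime: left subtree has 1 node {rye}, right has 0 { }.

fig, rose, lily, yew, tulip, ash, lime, rye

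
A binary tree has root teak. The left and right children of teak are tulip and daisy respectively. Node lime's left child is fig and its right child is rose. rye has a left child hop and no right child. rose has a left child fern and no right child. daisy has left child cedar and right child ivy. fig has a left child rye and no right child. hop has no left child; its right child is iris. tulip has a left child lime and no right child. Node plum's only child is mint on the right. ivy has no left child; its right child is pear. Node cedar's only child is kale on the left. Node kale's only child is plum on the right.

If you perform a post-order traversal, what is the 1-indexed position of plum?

10

Post-order visits the left subtree, then the right subtree, then the node.
At teak: go left to tulip.
  At tulip: go left to lime.
    At lime: go left to fig.
      At fig: go left to rye.
        At rye: go left to hop.
          At hop: no left child.
          At hop: go right to iris.
            iris is a leaf — visit iris.
          Visit hop.
        At rye: no right child.
        Visit rye.
      At fig: no right child.
      Visit fig.
    At lime: go right to rose.
      At rose: go left to fern.
        fern is a leaf — visit fern.
      At rose: no right child.
      Visit rose.
    Visit lime.
  At tulip: no right child.
  Visit tulip.
At teak: go right to daisy.
  At daisy: go left to cedar.
    At cedar: go left to kale.
      At kale: no left child.
      At kale: go right to plum.
        At plum: no left child.
        At plum: go right to mint.
          mint is a leaf — visit mint.
        Visit plum.
      Visit kale.
    At cedar: no right child.
    Visit cedar.
  At daisy: go right to ivy.
    At ivy: no left child.
    At ivy: go right to pear.
      pear is a leaf — visit pear.
    Visit ivy.
  Visit daisy.
Visit teak.
Full post-order sequence: iris, hop, rye, fig, fern, rose, lime, tulip, mint, plum, kale, cedar, pear, ivy, daisy, teak.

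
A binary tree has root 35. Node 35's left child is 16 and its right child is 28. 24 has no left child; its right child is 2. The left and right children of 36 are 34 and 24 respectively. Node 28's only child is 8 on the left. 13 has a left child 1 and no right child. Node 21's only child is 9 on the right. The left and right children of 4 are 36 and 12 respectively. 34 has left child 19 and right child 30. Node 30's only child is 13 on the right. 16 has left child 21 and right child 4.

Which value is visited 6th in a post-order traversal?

Post-order visits the left subtree, then the right subtree, then the node.
At 35: go left to 16.
  At 16: go left to 21.
    At 21: no left child.
    At 21: go right to 9.
      9 is a leaf — visit 9.
    Visit 21.
  At 16: go right to 4.
    At 4: go left to 36.
      At 36: go left to 34.
        At 34: go left to 19.
          19 is a leaf — visit 19.
        At 34: go right to 30.
          At 30: no left child.
          At 30: go right to 13.
            At 13: go left to 1.
              1 is a leaf — visit 1.
            At 13: no right child.
            Visit 13.
          Visit 30.
        Visit 34.
      At 36: go right to 24.
        At 24: no left child.
        At 24: go right to 2.
          2 is a leaf — visit 2.
        Visit 24.
      Visit 36.
    At 4: go right to 12.
      12 is a leaf — visit 12.
    Visit 4.
  Visit 16.
At 35: go right to 28.
  At 28: go left to 8.
    8 is a leaf — visit 8.
  At 28: no right child.
  Visit 28.
Visit 35.
Full post-order sequence: 9, 21, 19, 1, 13, 30, 34, 2, 24, 36, 12, 4, 16, 8, 28, 35.

30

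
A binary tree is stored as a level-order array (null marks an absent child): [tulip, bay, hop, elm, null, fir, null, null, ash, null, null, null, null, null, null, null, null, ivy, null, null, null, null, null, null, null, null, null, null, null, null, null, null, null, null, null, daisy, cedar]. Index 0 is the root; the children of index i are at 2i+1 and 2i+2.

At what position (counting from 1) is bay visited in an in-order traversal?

6

In-order visits the left subtree, then the node, then the right subtree.
At tulip: go left to bay.
  At bay: go left to elm.
    At elm: no left child.
    Visit elm.
    At elm: go right to ash.
      At ash: go left to ivy.
        At ivy: go left to daisy.
          daisy is a leaf — visit daisy.
        Visit ivy.
        At ivy: go right to cedar.
          cedar is a leaf — visit cedar.
      Visit ash.
      At ash: no right child.
  Visit bay.
  At bay: no right child.
Visit tulip.
At tulip: go right to hop.
  At hop: go left to fir.
    fir is a leaf — visit fir.
  Visit hop.
  At hop: no right child.
Full in-order sequence: elm, daisy, ivy, cedar, ash, bay, tulip, fir, hop.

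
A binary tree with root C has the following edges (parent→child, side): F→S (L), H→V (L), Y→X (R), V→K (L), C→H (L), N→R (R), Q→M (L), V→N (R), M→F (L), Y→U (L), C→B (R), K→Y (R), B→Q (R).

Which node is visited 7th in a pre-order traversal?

X

Pre-order visits the node, then its left subtree, then its right subtree.
Visit C.
At C: go left to H.
  Visit H.
  At H: go left to V.
    Visit V.
    At V: go left to K.
      Visit K.
      At K: no left child.
      At K: go right to Y.
        Visit Y.
        At Y: go left to U.
          U is a leaf — visit U.
        At Y: go right to X.
          X is a leaf — visit X.
    At V: go right to N.
      Visit N.
      At N: no left child.
      At N: go right to R.
        R is a leaf — visit R.
  At H: no right child.
At C: go right to B.
  Visit B.
  At B: no left child.
  At B: go right to Q.
    Visit Q.
    At Q: go left to M.
      Visit M.
      At M: go left to F.
        Visit F.
        At F: go left to S.
          S is a leaf — visit S.
        At F: no right child.
      At M: no right child.
    At Q: no right child.
Full pre-order sequence: C, H, V, K, Y, U, X, N, R, B, Q, M, F, S.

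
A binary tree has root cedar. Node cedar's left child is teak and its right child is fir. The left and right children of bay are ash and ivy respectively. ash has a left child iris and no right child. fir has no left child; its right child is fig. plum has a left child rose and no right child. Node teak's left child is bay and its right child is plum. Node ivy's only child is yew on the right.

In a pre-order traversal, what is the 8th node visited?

plum

Pre-order visits the node, then its left subtree, then its right subtree.
Visit cedar.
At cedar: go left to teak.
  Visit teak.
  At teak: go left to bay.
    Visit bay.
    At bay: go left to ash.
      Visit ash.
      At ash: go left to iris.
        iris is a leaf — visit iris.
      At ash: no right child.
    At bay: go right to ivy.
      Visit ivy.
      At ivy: no left child.
      At ivy: go right to yew.
        yew is a leaf — visit yew.
  At teak: go right to plum.
    Visit plum.
    At plum: go left to rose.
      rose is a leaf — visit rose.
    At plum: no right child.
At cedar: go right to fir.
  Visit fir.
  At fir: no left child.
  At fir: go right to fig.
    fig is a leaf — visit fig.
Full pre-order sequence: cedar, teak, bay, ash, iris, ivy, yew, plum, rose, fir, fig.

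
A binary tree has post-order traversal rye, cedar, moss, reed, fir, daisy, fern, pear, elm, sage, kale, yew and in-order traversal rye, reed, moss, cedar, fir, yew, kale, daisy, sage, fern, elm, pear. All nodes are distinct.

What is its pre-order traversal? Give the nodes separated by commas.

The last element of post-order is the root; it splits in-order into left and right subtrees.
Root yew: left subtree has 5 nodes {rye, reed, moss, cedar, fir}, right has 6 {kale, daisy, sage, fern, elm, pear}.
  Root fir: left subtree has 4 nodes {rye, reed, moss, cedar}, right has 0 { }.
    Root reed: left subtree has 1 node {rye}, right has 2 {moss, cedar}.
      Root moss: left subtree has 0 nodes { }, right has 1 {cedar}.
  Root kale: left subtree has 0 nodes { }, right has 5 {daisy, sage, fern, elm, pear}.
    Root sage: left subtree has 1 node {daisy}, right has 3 {fern, elm, pear}.
      Root elm: left subtree has 1 node {fern}, right has 1 {pear}.

yew, fir, reed, rye, moss, cedar, kale, sage, daisy, elm, fern, pear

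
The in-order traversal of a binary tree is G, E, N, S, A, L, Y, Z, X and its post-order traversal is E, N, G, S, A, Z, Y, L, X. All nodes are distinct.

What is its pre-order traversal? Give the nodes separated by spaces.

The last element of post-order is the root; it splits in-order into left and right subtrees.
Root X: left subtree has 8 nodes {G, E, N, S, A, L, Y, Z}, right has 0 { }.
  Root L: left subtree has 5 nodes {G, E, N, S, A}, right has 2 {Y, Z}.
    Root A: left subtree has 4 nodes {G, E, N, S}, right has 0 { }.
      Root S: left subtree has 3 nodes {G, E, N}, right has 0 { }.
        Root G: left subtree has 0 nodes { }, right has 2 {E, N}.
          Root N: left subtree has 1 node {E}, right has 0 { }.
    Root Y: left subtree has 0 nodes { }, right has 1 {Z}.

X L A S G N E Y Z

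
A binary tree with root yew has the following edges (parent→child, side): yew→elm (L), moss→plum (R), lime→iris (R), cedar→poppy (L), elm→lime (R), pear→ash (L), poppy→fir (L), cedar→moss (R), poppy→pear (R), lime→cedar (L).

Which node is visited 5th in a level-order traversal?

Level-order visits nodes level by level from the root, left to right within each level.
Level 0: yew
Level 1: elm
Level 2: lime
Level 3: cedar, iris
Level 4: poppy, moss
Level 5: fir, pear, plum
Level 6: ash
Full level-order sequence: yew, elm, lime, cedar, iris, poppy, moss, fir, pear, plum, ash.

iris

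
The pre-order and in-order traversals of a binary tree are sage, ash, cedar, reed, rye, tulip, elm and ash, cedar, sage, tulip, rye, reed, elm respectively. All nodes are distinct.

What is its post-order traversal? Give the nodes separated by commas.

cedar, ash, tulip, rye, elm, reed, sage

The first element of pre-order is the root; it splits in-order into left and right subtrees.
Root sage: left subtree has 2 nodes {ash, cedar}, right has 4 {tulip, rye, reed, elm}.
  Root ash: left subtree has 0 nodes { }, right has 1 {cedar}.
  Root reed: left subtree has 2 nodes {tulip, rye}, right has 1 {elm}.
    Root rye: left subtree has 1 node {tulip}, right has 0 { }.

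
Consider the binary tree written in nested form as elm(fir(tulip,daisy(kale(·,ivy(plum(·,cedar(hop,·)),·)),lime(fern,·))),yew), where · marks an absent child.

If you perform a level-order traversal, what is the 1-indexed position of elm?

1

Level-order visits nodes level by level from the root, left to right within each level.
Level 0: elm
Level 1: fir, yew
Level 2: tulip, daisy
Level 3: kale, lime
Level 4: ivy, fern
Level 5: plum
Level 6: cedar
Level 7: hop
Full level-order sequence: elm, fir, yew, tulip, daisy, kale, lime, ivy, fern, plum, cedar, hop.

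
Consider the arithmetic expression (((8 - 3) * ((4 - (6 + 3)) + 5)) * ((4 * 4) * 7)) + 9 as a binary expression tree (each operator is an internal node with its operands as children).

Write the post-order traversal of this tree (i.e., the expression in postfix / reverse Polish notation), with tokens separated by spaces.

Post-order on an expression tree gives postfix notation: for each operator, emit left operand, right operand, then the operator.

8 3 - 4 6 3 + - 5 + * 4 4 * 7 * * 9 +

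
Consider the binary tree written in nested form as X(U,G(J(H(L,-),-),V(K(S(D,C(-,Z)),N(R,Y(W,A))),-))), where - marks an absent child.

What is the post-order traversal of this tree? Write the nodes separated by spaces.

U L H J D Z C S R W A Y N K V G X

Post-order visits the left subtree, then the right subtree, then the node.
At X: go left to U.
  U is a leaf — visit U.
At X: go right to G.
  At G: go left to J.
    At J: go left to H.
      At H: go left to L.
        L is a leaf — visit L.
      At H: no right child.
      Visit H.
    At J: no right child.
    Visit J.
  At G: go right to V.
    At V: go left to K.
      At K: go left to S.
        At S: go left to D.
          D is a leaf — visit D.
        At S: go right to C.
          At C: no left child.
          At C: go right to Z.
            Z is a leaf — visit Z.
          Visit C.
        Visit S.
      At K: go right to N.
        At N: go left to R.
          R is a leaf — visit R.
        At N: go right to Y.
          At Y: go left to W.
            W is a leaf — visit W.
          At Y: go right to A.
            A is a leaf — visit A.
          Visit Y.
        Visit N.
      Visit K.
    At V: no right child.
    Visit V.
  Visit G.
Visit X.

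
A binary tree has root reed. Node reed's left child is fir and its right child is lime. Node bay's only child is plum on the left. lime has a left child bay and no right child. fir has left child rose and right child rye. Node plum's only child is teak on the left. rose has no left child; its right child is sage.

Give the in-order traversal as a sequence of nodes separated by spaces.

In-order visits the left subtree, then the node, then the right subtree.
At reed: go left to fir.
  At fir: go left to rose.
    At rose: no left child.
    Visit rose.
    At rose: go right to sage.
      sage is a leaf — visit sage.
  Visit fir.
  At fir: go right to rye.
    rye is a leaf — visit rye.
Visit reed.
At reed: go right to lime.
  At lime: go left to bay.
    At bay: go left to plum.
      At plum: go left to teak.
        teak is a leaf — visit teak.
      Visit plum.
      At plum: no right child.
    Visit bay.
    At bay: no right child.
  Visit lime.
  At lime: no right child.

rose sage fir rye reed teak plum bay lime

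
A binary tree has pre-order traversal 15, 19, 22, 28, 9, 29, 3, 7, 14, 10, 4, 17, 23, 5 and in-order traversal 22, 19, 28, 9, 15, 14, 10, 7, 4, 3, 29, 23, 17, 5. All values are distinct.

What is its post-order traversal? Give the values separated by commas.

22, 9, 28, 19, 10, 14, 4, 7, 3, 23, 5, 17, 29, 15

The first element of pre-order is the root; it splits in-order into left and right subtrees.
Root 15: left subtree has 4 nodes {22, 19, 28, 9}, right has 9 {14, 10, 7, 4, 3, 29, 23, 17, 5}.
  Root 19: left subtree has 1 node {22}, right has 2 {28, 9}.
    Root 28: left subtree has 0 nodes { }, right has 1 {9}.
  Root 29: left subtree has 5 nodes {14, 10, 7, 4, 3}, right has 3 {23, 17, 5}.
    Root 3: left subtree has 4 nodes {14, 10, 7, 4}, right has 0 { }.
      Root 7: left subtree has 2 nodes {14, 10}, right has 1 {4}.
        Root 14: left subtree has 0 nodes { }, right has 1 {10}.
    Root 17: left subtree has 1 node {23}, right has 1 {5}.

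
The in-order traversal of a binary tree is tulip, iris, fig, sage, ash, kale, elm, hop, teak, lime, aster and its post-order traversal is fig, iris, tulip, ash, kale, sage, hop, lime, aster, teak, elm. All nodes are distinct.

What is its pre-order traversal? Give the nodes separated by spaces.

The last element of post-order is the root; it splits in-order into left and right subtrees.
Root elm: left subtree has 6 nodes {tulip, iris, fig, sage, ash, kale}, right has 4 {hop, teak, lime, aster}.
  Root sage: left subtree has 3 nodes {tulip, iris, fig}, right has 2 {ash, kale}.
    Root tulip: left subtree has 0 nodes { }, right has 2 {iris, fig}.
      Root iris: left subtree has 0 nodes { }, right has 1 {fig}.
    Root kale: left subtree has 1 node {ash}, right has 0 { }.
  Root teak: left subtree has 1 node {hop}, right has 2 {lime, aster}.
    Root aster: left subtree has 1 node {lime}, right has 0 { }.

elm sage tulip iris fig kale ash teak hop aster lime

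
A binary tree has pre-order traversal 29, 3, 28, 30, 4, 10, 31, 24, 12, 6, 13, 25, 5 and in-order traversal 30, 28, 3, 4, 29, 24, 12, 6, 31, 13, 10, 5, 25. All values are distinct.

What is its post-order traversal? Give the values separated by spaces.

30 28 4 3 6 12 24 13 31 5 25 10 29

The first element of pre-order is the root; it splits in-order into left and right subtrees.
Root 29: left subtree has 4 nodes {30, 28, 3, 4}, right has 8 {24, 12, 6, 31, 13, 10, 5, 25}.
  Root 3: left subtree has 2 nodes {30, 28}, right has 1 {4}.
    Root 28: left subtree has 1 node {30}, right has 0 { }.
  Root 10: left subtree has 5 nodes {24, 12, 6, 31, 13}, right has 2 {5, 25}.
    Root 31: left subtree has 3 nodes {24, 12, 6}, right has 1 {13}.
      Root 24: left subtree has 0 nodes { }, right has 2 {12, 6}.
        Root 12: left subtree has 0 nodes { }, right has 1 {6}.
    Root 25: left subtree has 1 node {5}, right has 0 { }.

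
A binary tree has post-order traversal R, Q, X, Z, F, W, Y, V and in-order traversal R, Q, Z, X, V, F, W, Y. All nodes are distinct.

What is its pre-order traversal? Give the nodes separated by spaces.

The last element of post-order is the root; it splits in-order into left and right subtrees.
Root V: left subtree has 4 nodes {R, Q, Z, X}, right has 3 {F, W, Y}.
  Root Z: left subtree has 2 nodes {R, Q}, right has 1 {X}.
    Root Q: left subtree has 1 node {R}, right has 0 { }.
  Root Y: left subtree has 2 nodes {F, W}, right has 0 { }.
    Root W: left subtree has 1 node {F}, right has 0 { }.

V Z Q R X Y W F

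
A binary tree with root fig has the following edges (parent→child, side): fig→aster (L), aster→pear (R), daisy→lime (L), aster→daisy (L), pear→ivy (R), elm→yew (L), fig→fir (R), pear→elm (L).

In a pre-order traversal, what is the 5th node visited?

Pre-order visits the node, then its left subtree, then its right subtree.
Visit fig.
At fig: go left to aster.
  Visit aster.
  At aster: go left to daisy.
    Visit daisy.
    At daisy: go left to lime.
      lime is a leaf — visit lime.
    At daisy: no right child.
  At aster: go right to pear.
    Visit pear.
    At pear: go left to elm.
      Visit elm.
      At elm: go left to yew.
        yew is a leaf — visit yew.
      At elm: no right child.
    At pear: go right to ivy.
      ivy is a leaf — visit ivy.
At fig: go right to fir.
  fir is a leaf — visit fir.
Full pre-order sequence: fig, aster, daisy, lime, pear, elm, yew, ivy, fir.

pear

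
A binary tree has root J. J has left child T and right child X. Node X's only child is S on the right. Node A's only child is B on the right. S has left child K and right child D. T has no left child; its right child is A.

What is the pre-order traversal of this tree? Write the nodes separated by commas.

J, T, A, B, X, S, K, D

Pre-order visits the node, then its left subtree, then its right subtree.
Visit J.
At J: go left to T.
  Visit T.
  At T: no left child.
  At T: go right to A.
    Visit A.
    At A: no left child.
    At A: go right to B.
      B is a leaf — visit B.
At J: go right to X.
  Visit X.
  At X: no left child.
  At X: go right to S.
    Visit S.
    At S: go left to K.
      K is a leaf — visit K.
    At S: go right to D.
      D is a leaf — visit D.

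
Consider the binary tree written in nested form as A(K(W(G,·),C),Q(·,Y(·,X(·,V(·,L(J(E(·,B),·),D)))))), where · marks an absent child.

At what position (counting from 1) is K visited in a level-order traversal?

Level-order visits nodes level by level from the root, left to right within each level.
Level 0: A
Level 1: K, Q
Level 2: W, C, Y
Level 3: G, X
Level 4: V
Level 5: L
Level 6: J, D
Level 7: E
Level 8: B
Full level-order sequence: A, K, Q, W, C, Y, G, X, V, L, J, D, E, B.

2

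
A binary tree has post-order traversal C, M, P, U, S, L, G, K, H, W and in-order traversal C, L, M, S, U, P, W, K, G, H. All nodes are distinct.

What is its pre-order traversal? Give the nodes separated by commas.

The last element of post-order is the root; it splits in-order into left and right subtrees.
Root W: left subtree has 6 nodes {C, L, M, S, U, P}, right has 3 {K, G, H}.
  Root L: left subtree has 1 node {C}, right has 4 {M, S, U, P}.
    Root S: left subtree has 1 node {M}, right has 2 {U, P}.
      Root U: left subtree has 0 nodes { }, right has 1 {P}.
  Root H: left subtree has 2 nodes {K, G}, right has 0 { }.
    Root K: left subtree has 0 nodes { }, right has 1 {G}.

W, L, C, S, M, U, P, H, K, G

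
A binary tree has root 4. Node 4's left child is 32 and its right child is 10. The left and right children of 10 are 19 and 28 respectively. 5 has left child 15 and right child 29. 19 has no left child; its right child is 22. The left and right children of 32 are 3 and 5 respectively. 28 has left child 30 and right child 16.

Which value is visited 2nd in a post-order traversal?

Post-order visits the left subtree, then the right subtree, then the node.
At 4: go left to 32.
  At 32: go left to 3.
    3 is a leaf — visit 3.
  At 32: go right to 5.
    At 5: go left to 15.
      15 is a leaf — visit 15.
    At 5: go right to 29.
      29 is a leaf — visit 29.
    Visit 5.
  Visit 32.
At 4: go right to 10.
  At 10: go left to 19.
    At 19: no left child.
    At 19: go right to 22.
      22 is a leaf — visit 22.
    Visit 19.
  At 10: go right to 28.
    At 28: go left to 30.
      30 is a leaf — visit 30.
    At 28: go right to 16.
      16 is a leaf — visit 16.
    Visit 28.
  Visit 10.
Visit 4.
Full post-order sequence: 3, 15, 29, 5, 32, 22, 19, 30, 16, 28, 10, 4.

15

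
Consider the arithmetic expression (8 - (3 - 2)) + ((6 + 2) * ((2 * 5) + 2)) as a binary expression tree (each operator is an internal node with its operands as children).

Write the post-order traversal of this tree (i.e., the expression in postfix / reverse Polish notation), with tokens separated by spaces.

Post-order on an expression tree gives postfix notation: for each operator, emit left operand, right operand, then the operator.

8 3 2 - - 6 2 + 2 5 * 2 + * +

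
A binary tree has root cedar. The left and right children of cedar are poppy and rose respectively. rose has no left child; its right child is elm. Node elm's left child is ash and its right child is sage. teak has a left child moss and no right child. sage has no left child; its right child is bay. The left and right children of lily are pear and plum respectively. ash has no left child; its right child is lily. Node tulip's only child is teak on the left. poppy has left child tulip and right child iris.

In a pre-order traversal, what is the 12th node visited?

plum

Pre-order visits the node, then its left subtree, then its right subtree.
Visit cedar.
At cedar: go left to poppy.
  Visit poppy.
  At poppy: go left to tulip.
    Visit tulip.
    At tulip: go left to teak.
      Visit teak.
      At teak: go left to moss.
        moss is a leaf — visit moss.
      At teak: no right child.
    At tulip: no right child.
  At poppy: go right to iris.
    iris is a leaf — visit iris.
At cedar: go right to rose.
  Visit rose.
  At rose: no left child.
  At rose: go right to elm.
    Visit elm.
    At elm: go left to ash.
      Visit ash.
      At ash: no left child.
      At ash: go right to lily.
        Visit lily.
        At lily: go left to pear.
          pear is a leaf — visit pear.
        At lily: go right to plum.
          plum is a leaf — visit plum.
    At elm: go right to sage.
      Visit sage.
      At sage: no left child.
      At sage: go right to bay.
        bay is a leaf — visit bay.
Full pre-order sequence: cedar, poppy, tulip, teak, moss, iris, rose, elm, ash, lily, pear, plum, sage, bay.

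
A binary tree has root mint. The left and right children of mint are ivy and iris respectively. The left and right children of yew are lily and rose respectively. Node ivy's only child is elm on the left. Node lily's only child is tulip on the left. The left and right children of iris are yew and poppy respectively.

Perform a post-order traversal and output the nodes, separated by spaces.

elm ivy tulip lily rose yew poppy iris mint

Post-order visits the left subtree, then the right subtree, then the node.
At mint: go left to ivy.
  At ivy: go left to elm.
    elm is a leaf — visit elm.
  At ivy: no right child.
  Visit ivy.
At mint: go right to iris.
  At iris: go left to yew.
    At yew: go left to lily.
      At lily: go left to tulip.
        tulip is a leaf — visit tulip.
      At lily: no right child.
      Visit lily.
    At yew: go right to rose.
      rose is a leaf — visit rose.
    Visit yew.
  At iris: go right to poppy.
    poppy is a leaf — visit poppy.
  Visit iris.
Visit mint.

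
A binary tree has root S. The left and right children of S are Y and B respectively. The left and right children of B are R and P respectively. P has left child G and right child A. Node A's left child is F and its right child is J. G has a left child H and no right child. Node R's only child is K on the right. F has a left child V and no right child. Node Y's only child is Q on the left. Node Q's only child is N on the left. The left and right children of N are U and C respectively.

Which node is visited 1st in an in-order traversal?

In-order visits the left subtree, then the node, then the right subtree.
At S: go left to Y.
  At Y: go left to Q.
    At Q: go left to N.
      At N: go left to U.
        U is a leaf — visit U.
      Visit N.
      At N: go right to C.
        C is a leaf — visit C.
    Visit Q.
    At Q: no right child.
  Visit Y.
  At Y: no right child.
Visit S.
At S: go right to B.
  At B: go left to R.
    At R: no left child.
    Visit R.
    At R: go right to K.
      K is a leaf — visit K.
  Visit B.
  At B: go right to P.
    At P: go left to G.
      At G: go left to H.
        H is a leaf — visit H.
      Visit G.
      At G: no right child.
    Visit P.
    At P: go right to A.
      At A: go left to F.
        At F: go left to V.
          V is a leaf — visit V.
        Visit F.
        At F: no right child.
      Visit A.
      At A: go right to J.
        J is a leaf — visit J.
Full in-order sequence: U, N, C, Q, Y, S, R, K, B, H, G, P, V, F, A, J.

U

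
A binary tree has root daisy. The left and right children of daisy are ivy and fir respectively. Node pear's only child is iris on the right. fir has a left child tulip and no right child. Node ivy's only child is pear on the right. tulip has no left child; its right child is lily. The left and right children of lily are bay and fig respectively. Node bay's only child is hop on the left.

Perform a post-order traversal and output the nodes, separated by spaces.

iris pear ivy hop bay fig lily tulip fir daisy

Post-order visits the left subtree, then the right subtree, then the node.
At daisy: go left to ivy.
  At ivy: no left child.
  At ivy: go right to pear.
    At pear: no left child.
    At pear: go right to iris.
      iris is a leaf — visit iris.
    Visit pear.
  Visit ivy.
At daisy: go right to fir.
  At fir: go left to tulip.
    At tulip: no left child.
    At tulip: go right to lily.
      At lily: go left to bay.
        At bay: go left to hop.
          hop is a leaf — visit hop.
        At bay: no right child.
        Visit bay.
      At lily: go right to fig.
        fig is a leaf — visit fig.
      Visit lily.
    Visit tulip.
  At fir: no right child.
  Visit fir.
Visit daisy.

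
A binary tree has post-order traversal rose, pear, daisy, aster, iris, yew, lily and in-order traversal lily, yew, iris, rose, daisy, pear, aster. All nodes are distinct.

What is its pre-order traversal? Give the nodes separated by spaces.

The last element of post-order is the root; it splits in-order into left and right subtrees.
Root lily: left subtree has 0 nodes { }, right has 6 {yew, iris, rose, daisy, pear, aster}.
  Root yew: left subtree has 0 nodes { }, right has 5 {iris, rose, daisy, pear, aster}.
    Root iris: left subtree has 0 nodes { }, right has 4 {rose, daisy, pear, aster}.
      Root aster: left subtree has 3 nodes {rose, daisy, pear}, right has 0 { }.
        Root daisy: left subtree has 1 node {rose}, right has 1 {pear}.

lily yew iris aster daisy rose pear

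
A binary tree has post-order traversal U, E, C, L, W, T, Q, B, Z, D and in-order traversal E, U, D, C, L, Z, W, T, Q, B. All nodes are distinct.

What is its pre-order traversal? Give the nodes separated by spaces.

The last element of post-order is the root; it splits in-order into left and right subtrees.
Root D: left subtree has 2 nodes {E, U}, right has 7 {C, L, Z, W, T, Q, B}.
  Root E: left subtree has 0 nodes { }, right has 1 {U}.
  Root Z: left subtree has 2 nodes {C, L}, right has 4 {W, T, Q, B}.
    Root L: left subtree has 1 node {C}, right has 0 { }.
    Root B: left subtree has 3 nodes {W, T, Q}, right has 0 { }.
      Root Q: left subtree has 2 nodes {W, T}, right has 0 { }.
        Root T: left subtree has 1 node {W}, right has 0 { }.

D E U Z L C B Q T W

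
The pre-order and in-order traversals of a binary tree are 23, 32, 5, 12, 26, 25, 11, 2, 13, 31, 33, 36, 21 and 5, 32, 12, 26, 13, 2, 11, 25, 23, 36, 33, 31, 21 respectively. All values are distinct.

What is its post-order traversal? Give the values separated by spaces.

The first element of pre-order is the root; it splits in-order into left and right subtrees.
Root 23: left subtree has 8 nodes {5, 32, 12, 26, 13, 2, 11, 25}, right has 4 {36, 33, 31, 21}.
  Root 32: left subtree has 1 node {5}, right has 6 {12, 26, 13, 2, 11, 25}.
    Root 12: left subtree has 0 nodes { }, right has 5 {26, 13, 2, 11, 25}.
      Root 26: left subtree has 0 nodes { }, right has 4 {13, 2, 11, 25}.
        Root 25: left subtree has 3 nodes {13, 2, 11}, right has 0 { }.
          Root 11: left subtree has 2 nodes {13, 2}, right has 0 { }.
            Root 2: left subtree has 1 node {13}, right has 0 { }.
  Root 31: left subtree has 2 nodes {36, 33}, right has 1 {21}.
    Root 33: left subtree has 1 node {36}, right has 0 { }.

5 13 2 11 25 26 12 32 36 33 21 31 23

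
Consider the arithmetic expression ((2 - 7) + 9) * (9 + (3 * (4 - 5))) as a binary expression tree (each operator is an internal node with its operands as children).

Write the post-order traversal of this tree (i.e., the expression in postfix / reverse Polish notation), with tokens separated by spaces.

Post-order on an expression tree gives postfix notation: for each operator, emit left operand, right operand, then the operator.

2 7 - 9 + 9 3 4 5 - * + *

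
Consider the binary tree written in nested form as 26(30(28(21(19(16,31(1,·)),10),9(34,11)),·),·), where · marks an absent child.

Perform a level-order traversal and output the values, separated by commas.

Level-order visits nodes level by level from the root, left to right within each level.
Level 0: 26
Level 1: 30
Level 2: 28
Level 3: 21, 9
Level 4: 19, 10, 34, 11
Level 5: 16, 31
Level 6: 1

26, 30, 28, 21, 9, 19, 10, 34, 11, 16, 31, 1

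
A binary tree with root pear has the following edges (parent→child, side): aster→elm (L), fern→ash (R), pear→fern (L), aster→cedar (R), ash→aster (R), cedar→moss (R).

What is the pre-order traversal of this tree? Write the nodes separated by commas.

Pre-order visits the node, then its left subtree, then its right subtree.
Visit pear.
At pear: go left to fern.
  Visit fern.
  At fern: no left child.
  At fern: go right to ash.
    Visit ash.
    At ash: no left child.
    At ash: go right to aster.
      Visit aster.
      At aster: go left to elm.
        elm is a leaf — visit elm.
      At aster: go right to cedar.
        Visit cedar.
        At cedar: no left child.
        At cedar: go right to moss.
          moss is a leaf — visit moss.
At pear: no right child.

pear, fern, ash, aster, elm, cedar, moss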